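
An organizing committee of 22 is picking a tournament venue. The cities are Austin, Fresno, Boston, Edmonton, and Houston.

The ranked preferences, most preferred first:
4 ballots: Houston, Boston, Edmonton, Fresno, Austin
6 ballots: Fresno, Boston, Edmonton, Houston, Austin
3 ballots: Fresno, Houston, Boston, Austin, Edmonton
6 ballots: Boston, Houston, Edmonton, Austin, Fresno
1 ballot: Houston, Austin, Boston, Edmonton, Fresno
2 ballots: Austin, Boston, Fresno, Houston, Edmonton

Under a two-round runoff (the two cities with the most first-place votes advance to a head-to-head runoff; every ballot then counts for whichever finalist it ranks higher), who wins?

Boston

Round 1 first-place votes: Austin 2, Fresno 9, Boston 6, Edmonton 0, Houston 5. Fresno and Boston advance.
Runoff: Fresno is ranked above Boston on 9 ballots, Boston above Fresno on 13.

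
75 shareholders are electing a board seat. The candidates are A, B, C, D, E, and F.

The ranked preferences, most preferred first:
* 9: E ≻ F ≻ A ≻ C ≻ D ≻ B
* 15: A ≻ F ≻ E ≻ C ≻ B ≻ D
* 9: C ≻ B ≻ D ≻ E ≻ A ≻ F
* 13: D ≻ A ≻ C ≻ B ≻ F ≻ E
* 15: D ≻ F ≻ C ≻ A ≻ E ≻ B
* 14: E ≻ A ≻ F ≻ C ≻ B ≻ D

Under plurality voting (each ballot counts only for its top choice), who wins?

D

First-place votes: A 15, B 0, C 9, D 28, E 23, F 0.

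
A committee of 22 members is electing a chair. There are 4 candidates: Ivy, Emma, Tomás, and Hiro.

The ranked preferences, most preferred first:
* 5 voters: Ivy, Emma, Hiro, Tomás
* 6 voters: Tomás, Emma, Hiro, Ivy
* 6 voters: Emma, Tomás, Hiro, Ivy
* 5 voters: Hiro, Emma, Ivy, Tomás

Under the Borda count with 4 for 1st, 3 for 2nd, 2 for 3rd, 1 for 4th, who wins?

Emma

Ivy: 5×4 + 6×1 + 6×1 + 5×2 = 42
Emma: 5×3 + 6×3 + 6×4 + 5×3 = 72
Tomás: 5×1 + 6×4 + 6×3 + 5×1 = 52
Hiro: 5×2 + 6×2 + 6×2 + 5×4 = 54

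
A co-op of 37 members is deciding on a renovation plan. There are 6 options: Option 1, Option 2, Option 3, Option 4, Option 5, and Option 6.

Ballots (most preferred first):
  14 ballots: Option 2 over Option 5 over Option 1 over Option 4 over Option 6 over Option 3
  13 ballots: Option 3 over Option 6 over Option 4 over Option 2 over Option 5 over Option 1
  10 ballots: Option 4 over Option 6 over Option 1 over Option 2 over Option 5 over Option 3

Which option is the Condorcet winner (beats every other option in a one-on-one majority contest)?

Option 4

Option 4 vs Option 1: 23–14
Option 4 vs Option 2: 23–14
Option 4 vs Option 3: 24–13
Option 4 vs Option 5: 23–14
Option 4 vs Option 6: 24–13
Option 4 beats every other option.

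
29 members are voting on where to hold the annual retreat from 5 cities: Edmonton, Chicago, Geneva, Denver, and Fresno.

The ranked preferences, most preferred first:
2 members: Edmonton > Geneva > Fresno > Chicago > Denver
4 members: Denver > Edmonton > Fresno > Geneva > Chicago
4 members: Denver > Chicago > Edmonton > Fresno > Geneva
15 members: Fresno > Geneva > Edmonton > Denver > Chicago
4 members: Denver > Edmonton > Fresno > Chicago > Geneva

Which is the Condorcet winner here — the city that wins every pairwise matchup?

Fresno

Fresno vs Edmonton: 15–14
Fresno vs Chicago: 25–4
Fresno vs Geneva: 27–2
Fresno vs Denver: 17–12
Fresno beats every other city.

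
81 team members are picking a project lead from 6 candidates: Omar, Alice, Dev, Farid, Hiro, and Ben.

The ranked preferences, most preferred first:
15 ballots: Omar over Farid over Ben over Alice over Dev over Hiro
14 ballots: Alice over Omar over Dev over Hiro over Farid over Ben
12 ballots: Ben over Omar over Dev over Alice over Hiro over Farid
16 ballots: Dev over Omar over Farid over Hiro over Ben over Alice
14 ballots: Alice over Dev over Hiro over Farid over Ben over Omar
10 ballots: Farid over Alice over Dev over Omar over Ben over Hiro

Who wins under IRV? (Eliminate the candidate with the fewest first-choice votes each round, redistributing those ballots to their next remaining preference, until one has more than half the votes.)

Round 1: Omar 15, Alice 28, Dev 16, Farid 10, Hiro 0, Ben 12. Hiro eliminated.
Round 2: Omar 15, Alice 28, Dev 16, Farid 10, Ben 12. Farid eliminated.
Round 3: Omar 15, Alice 38, Dev 16, Ben 12. Ben eliminated.
Round 4: Omar 27, Alice 38, Dev 16. Dev eliminated.
Round 5: Omar 43, Alice 38. Omar has a majority (≥41).

Omar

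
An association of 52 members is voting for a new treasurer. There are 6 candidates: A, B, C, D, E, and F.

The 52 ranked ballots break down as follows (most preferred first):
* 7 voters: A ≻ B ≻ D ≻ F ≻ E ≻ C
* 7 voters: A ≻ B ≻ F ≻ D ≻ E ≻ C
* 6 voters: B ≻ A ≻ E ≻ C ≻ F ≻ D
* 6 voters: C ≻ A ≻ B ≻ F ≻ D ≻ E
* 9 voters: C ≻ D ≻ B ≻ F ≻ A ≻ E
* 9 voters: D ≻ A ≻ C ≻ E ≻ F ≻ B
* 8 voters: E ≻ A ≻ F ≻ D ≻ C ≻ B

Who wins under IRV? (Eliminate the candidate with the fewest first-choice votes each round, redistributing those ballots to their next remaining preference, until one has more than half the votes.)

Round 1: A 14, B 6, C 15, D 9, E 8, F 0. F eliminated.
Round 2: A 14, B 6, C 15, D 9, E 8. B eliminated.
Round 3: A 20, C 15, D 9, E 8. E eliminated.
Round 4: A 28, C 15, D 9. A has a majority (≥27).

A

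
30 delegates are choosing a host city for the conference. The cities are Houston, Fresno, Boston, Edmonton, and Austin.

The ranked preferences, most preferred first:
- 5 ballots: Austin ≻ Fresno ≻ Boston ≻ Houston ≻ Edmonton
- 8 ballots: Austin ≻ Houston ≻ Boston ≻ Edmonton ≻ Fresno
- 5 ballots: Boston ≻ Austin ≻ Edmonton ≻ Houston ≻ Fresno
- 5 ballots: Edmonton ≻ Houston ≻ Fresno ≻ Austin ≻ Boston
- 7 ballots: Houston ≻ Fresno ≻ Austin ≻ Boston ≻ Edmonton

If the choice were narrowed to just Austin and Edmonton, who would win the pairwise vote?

Austin

Austin is ranked above Edmonton on 25 ballots; Edmonton above Austin on 5.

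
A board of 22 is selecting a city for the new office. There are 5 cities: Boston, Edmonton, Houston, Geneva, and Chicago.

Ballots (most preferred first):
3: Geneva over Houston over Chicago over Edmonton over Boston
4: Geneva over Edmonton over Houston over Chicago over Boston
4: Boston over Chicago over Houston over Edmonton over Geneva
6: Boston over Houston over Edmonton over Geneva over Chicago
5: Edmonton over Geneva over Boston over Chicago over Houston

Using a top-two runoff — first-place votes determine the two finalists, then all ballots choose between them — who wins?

Round 1 first-place votes: Boston 10, Edmonton 5, Houston 0, Geneva 7, Chicago 0. Boston and Geneva advance.
Runoff: Boston is ranked above Geneva on 10 ballots, Geneva above Boston on 12.

Geneva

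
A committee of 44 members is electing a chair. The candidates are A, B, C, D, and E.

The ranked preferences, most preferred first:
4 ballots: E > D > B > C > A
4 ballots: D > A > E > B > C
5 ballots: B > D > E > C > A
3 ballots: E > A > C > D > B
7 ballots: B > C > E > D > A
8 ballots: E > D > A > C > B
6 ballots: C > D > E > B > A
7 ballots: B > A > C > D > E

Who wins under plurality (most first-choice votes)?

B

First-place votes: A 0, B 19, C 6, D 4, E 15.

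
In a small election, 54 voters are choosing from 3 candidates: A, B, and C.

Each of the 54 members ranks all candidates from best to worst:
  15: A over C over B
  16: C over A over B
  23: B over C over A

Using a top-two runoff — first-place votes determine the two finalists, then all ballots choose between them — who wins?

Round 1 first-place votes: A 15, B 23, C 16. B and C advance.
Runoff: B is ranked above C on 23 ballots, C above B on 31.

C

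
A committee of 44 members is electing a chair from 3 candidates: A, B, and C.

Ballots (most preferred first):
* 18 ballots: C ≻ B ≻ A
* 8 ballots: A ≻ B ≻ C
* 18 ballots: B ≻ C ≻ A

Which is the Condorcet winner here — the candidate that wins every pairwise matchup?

B vs A: 36–8
B vs C: 26–18
B beats every other candidate.

B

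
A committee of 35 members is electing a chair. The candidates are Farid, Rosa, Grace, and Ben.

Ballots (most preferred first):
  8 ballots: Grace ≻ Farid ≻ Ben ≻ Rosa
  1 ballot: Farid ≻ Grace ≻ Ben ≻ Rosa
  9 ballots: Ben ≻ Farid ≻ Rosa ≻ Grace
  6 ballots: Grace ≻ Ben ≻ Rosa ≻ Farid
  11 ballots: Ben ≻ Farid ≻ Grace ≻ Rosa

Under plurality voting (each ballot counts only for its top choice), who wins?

First-place votes: Farid 1, Rosa 0, Grace 14, Ben 20.

Ben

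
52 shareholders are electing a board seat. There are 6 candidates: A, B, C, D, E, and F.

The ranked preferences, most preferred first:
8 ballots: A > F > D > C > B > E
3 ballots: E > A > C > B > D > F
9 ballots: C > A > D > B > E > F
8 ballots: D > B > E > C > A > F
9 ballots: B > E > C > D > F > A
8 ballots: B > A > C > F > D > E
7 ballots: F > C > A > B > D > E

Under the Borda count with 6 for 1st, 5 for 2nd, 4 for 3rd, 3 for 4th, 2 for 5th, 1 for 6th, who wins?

A: 8×6 + 3×5 + 9×5 + 8×2 + 9×1 + 8×5 + 7×4 = 201
B: 8×2 + 3×3 + 9×3 + 8×5 + 9×6 + 8×6 + 7×3 = 215
C: 8×3 + 3×4 + 9×6 + 8×3 + 9×4 + 8×4 + 7×5 = 217
D: 8×4 + 3×2 + 9×4 + 8×6 + 9×3 + 8×2 + 7×2 = 179
E: 8×1 + 3×6 + 9×2 + 8×4 + 9×5 + 8×1 + 7×1 = 136
F: 8×5 + 3×1 + 9×1 + 8×1 + 9×2 + 8×3 + 7×6 = 144

C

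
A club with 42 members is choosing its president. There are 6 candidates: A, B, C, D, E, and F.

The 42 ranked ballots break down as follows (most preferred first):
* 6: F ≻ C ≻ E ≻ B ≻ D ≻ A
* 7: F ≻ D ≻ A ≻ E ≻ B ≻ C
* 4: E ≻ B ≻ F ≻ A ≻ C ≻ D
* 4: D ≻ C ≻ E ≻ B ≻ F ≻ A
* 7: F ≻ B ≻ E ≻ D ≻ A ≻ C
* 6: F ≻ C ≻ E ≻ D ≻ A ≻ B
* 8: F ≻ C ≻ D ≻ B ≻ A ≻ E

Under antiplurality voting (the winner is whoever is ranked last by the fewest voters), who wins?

F

Last-place votes: A 10, B 6, C 14, D 4, E 8, F 0.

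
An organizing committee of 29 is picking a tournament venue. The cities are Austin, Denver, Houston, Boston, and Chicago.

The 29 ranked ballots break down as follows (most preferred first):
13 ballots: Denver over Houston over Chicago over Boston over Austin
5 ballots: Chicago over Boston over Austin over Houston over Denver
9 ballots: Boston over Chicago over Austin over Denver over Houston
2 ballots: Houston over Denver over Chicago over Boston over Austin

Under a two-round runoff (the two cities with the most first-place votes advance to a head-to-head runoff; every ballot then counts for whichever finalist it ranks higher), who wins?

Round 1 first-place votes: Austin 0, Denver 13, Houston 2, Boston 9, Chicago 5. Denver and Boston advance.
Runoff: Denver is ranked above Boston on 15 ballots, Boston above Denver on 14.

Denver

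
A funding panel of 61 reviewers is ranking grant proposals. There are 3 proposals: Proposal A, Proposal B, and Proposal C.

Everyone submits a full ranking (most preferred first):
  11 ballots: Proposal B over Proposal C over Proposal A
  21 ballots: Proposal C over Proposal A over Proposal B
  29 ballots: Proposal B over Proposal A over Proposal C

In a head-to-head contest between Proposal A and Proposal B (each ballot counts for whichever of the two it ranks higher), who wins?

Proposal B

Proposal A is ranked above Proposal B on 21 ballots; Proposal B above Proposal A on 40.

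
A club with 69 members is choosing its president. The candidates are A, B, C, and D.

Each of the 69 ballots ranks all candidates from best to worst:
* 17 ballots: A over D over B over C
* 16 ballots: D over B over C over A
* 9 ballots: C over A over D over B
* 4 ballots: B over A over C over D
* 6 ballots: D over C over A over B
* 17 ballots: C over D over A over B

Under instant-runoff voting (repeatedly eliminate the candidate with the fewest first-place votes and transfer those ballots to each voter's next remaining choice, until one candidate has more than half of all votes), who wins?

D

Round 1: A 17, B 4, C 26, D 22. B eliminated.
Round 2: A 21, C 26, D 22. A eliminated.
Round 3: C 30, D 39. D has a majority (≥35).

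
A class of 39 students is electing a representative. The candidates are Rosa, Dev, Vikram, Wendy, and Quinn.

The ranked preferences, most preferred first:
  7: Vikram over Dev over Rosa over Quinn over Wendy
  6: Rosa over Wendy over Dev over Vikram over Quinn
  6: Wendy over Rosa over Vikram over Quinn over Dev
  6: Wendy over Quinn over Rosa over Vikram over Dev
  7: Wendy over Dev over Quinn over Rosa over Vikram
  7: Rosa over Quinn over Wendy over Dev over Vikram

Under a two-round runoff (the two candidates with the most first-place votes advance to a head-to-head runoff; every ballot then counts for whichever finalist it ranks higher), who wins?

Round 1 first-place votes: Rosa 13, Dev 0, Vikram 7, Wendy 19, Quinn 0. Wendy and Rosa advance.
Runoff: Wendy is ranked above Rosa on 19 ballots, Rosa above Wendy on 20.

Rosa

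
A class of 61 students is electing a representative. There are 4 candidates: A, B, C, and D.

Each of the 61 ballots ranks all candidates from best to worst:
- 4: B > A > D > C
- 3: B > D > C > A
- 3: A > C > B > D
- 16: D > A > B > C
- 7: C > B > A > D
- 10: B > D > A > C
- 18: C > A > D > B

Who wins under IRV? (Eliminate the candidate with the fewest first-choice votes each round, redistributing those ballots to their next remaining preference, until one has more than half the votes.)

B

Round 1: A 3, B 17, C 25, D 16. A eliminated.
Round 2: B 17, C 28, D 16. D eliminated.
Round 3: B 33, C 28. B has a majority (≥31).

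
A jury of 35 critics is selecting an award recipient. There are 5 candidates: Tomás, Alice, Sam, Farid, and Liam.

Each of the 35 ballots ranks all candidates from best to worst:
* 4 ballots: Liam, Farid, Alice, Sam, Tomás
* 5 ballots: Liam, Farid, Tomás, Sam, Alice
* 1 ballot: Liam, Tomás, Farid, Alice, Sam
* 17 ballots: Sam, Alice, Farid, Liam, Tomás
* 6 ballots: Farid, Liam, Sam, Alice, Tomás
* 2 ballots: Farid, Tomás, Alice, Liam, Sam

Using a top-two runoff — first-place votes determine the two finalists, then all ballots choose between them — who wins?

Liam

Round 1 first-place votes: Tomás 0, Alice 0, Sam 17, Farid 8, Liam 10. Sam and Liam advance.
Runoff: Sam is ranked above Liam on 17 ballots, Liam above Sam on 18.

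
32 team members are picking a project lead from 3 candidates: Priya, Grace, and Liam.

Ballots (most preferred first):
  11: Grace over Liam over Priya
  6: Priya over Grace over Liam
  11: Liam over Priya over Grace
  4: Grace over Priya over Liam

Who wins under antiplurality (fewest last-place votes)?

Last-place votes: Priya 11, Grace 11, Liam 10.

Liam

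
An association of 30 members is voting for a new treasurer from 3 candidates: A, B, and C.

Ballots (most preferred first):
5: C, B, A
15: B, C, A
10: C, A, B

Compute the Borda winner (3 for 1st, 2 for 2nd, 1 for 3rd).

C

A: 5×1 + 15×1 + 10×2 = 40
B: 5×2 + 15×3 + 10×1 = 65
C: 5×3 + 15×2 + 10×3 = 75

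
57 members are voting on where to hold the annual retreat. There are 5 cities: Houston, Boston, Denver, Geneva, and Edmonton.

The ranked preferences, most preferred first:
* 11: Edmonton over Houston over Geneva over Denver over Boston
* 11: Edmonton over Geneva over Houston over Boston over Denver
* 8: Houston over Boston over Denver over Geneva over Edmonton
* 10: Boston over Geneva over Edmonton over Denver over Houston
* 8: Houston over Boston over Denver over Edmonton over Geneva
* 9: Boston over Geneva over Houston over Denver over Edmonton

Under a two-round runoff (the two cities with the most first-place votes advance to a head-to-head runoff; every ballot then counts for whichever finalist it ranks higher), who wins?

Round 1 first-place votes: Houston 16, Boston 19, Denver 0, Geneva 0, Edmonton 22. Edmonton and Boston advance.
Runoff: Edmonton is ranked above Boston on 22 ballots, Boston above Edmonton on 35.

Boston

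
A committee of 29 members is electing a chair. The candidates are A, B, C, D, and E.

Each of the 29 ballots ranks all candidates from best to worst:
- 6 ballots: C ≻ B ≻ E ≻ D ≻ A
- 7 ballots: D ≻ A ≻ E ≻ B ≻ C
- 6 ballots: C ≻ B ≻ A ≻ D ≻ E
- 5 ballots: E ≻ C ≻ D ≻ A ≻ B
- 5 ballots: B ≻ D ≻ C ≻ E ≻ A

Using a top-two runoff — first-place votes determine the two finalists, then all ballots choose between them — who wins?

C

Round 1 first-place votes: A 0, B 5, C 12, D 7, E 5. C and D advance.
Runoff: C is ranked above D on 17 ballots, D above C on 12.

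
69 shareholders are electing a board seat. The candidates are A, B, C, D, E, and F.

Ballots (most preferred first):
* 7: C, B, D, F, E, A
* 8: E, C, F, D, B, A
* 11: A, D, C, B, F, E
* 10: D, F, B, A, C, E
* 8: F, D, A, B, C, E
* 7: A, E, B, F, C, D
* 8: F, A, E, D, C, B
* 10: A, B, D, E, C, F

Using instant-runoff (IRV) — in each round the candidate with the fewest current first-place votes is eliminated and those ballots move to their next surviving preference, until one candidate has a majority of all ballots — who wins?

F

Round 1: A 28, B 0, C 7, D 10, E 8, F 16. B eliminated.
Round 2: A 28, C 7, D 10, E 8, F 16. C eliminated.
Round 3: A 28, D 17, E 8, F 16. E eliminated.
Round 4: A 28, D 17, F 24. D eliminated.
Round 5: A 28, F 41. F has a majority (≥35).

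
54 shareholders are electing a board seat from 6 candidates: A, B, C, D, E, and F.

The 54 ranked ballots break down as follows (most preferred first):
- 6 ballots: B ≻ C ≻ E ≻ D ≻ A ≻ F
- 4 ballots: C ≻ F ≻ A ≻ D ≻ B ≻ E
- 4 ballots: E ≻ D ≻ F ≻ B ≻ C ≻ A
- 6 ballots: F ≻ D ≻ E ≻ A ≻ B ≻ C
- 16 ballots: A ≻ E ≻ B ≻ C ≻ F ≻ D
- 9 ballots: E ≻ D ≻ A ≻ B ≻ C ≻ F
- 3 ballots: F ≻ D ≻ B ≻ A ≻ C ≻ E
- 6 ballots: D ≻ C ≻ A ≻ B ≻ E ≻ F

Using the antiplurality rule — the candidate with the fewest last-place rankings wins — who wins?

B

Last-place votes: A 4, B 0, C 6, D 16, E 7, F 21.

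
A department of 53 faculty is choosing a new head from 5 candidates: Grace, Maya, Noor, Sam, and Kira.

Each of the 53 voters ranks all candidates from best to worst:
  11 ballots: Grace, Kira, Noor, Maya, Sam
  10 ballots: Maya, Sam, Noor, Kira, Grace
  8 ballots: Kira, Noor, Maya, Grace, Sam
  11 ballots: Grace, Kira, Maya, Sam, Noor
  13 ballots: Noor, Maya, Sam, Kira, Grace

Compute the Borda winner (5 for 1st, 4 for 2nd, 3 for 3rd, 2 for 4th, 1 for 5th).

Grace: 11×5 + 10×1 + 8×2 + 11×5 + 13×1 = 149
Maya: 11×2 + 10×5 + 8×3 + 11×3 + 13×4 = 181
Noor: 11×3 + 10×3 + 8×4 + 11×1 + 13×5 = 171
Sam: 11×1 + 10×4 + 8×1 + 11×2 + 13×3 = 120
Kira: 11×4 + 10×2 + 8×5 + 11×4 + 13×2 = 174

Maya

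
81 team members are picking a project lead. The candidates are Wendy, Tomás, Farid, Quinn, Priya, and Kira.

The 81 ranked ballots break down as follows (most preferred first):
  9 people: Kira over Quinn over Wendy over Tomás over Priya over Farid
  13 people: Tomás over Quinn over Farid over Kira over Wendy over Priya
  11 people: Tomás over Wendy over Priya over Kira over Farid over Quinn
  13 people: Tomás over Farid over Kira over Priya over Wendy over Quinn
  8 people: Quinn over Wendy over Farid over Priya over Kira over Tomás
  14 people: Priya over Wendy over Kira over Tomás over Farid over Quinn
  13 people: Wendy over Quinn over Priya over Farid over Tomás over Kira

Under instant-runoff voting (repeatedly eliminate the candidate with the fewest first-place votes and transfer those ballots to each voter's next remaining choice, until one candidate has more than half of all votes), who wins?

Wendy

Round 1: Wendy 13, Tomás 37, Farid 0, Quinn 8, Priya 14, Kira 9. Farid eliminated.
Round 2: Wendy 13, Tomás 37, Quinn 8, Priya 14, Kira 9. Quinn eliminated.
Round 3: Wendy 21, Tomás 37, Priya 14, Kira 9. Kira eliminated.
Round 4: Wendy 30, Tomás 37, Priya 14. Priya eliminated.
Round 5: Wendy 44, Tomás 37. Wendy has a majority (≥41).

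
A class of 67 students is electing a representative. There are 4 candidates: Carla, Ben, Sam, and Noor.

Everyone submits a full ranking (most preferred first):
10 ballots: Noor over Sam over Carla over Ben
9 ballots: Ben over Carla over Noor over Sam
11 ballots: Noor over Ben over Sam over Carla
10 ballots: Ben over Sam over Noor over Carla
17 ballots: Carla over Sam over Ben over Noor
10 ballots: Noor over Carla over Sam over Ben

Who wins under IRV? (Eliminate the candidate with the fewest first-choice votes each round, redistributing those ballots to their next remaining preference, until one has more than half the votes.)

Round 1: Carla 17, Ben 19, Sam 0, Noor 31. Sam eliminated.
Round 2: Carla 17, Ben 19, Noor 31. Carla eliminated.
Round 3: Ben 36, Noor 31. Ben has a majority (≥34).

Ben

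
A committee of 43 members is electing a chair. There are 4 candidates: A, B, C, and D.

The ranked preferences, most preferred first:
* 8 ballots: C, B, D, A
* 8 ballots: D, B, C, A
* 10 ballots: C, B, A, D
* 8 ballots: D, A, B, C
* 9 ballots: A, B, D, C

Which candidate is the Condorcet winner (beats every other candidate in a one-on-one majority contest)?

B vs A: 26–17
B vs C: 25–18
B vs D: 27–16
B beats every other candidate.

B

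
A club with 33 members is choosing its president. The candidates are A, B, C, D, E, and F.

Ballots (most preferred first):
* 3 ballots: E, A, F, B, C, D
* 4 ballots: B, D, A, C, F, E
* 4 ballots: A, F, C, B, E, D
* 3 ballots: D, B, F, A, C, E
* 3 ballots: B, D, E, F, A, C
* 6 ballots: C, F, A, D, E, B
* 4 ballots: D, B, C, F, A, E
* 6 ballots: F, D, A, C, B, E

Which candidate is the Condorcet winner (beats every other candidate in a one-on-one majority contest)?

F

F vs A: 22–11
F vs B: 19–14
F vs C: 19–14
F vs D: 19–14
F vs E: 27–6
F beats every other candidate.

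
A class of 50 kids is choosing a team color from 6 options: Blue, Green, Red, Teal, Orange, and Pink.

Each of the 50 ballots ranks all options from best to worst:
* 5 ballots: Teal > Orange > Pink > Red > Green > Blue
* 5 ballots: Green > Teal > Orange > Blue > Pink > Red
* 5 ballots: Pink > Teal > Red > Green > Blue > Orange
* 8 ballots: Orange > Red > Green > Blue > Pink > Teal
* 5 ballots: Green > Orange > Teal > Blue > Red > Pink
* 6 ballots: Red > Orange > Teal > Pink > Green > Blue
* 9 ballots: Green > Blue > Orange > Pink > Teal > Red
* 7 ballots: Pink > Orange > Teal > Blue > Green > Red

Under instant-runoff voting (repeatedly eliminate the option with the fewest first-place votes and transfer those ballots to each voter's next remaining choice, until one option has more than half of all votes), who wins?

Round 1: Blue 0, Green 19, Red 6, Teal 5, Orange 8, Pink 12. Blue eliminated.
Round 2: Green 19, Red 6, Teal 5, Orange 8, Pink 12. Teal eliminated.
Round 3: Green 19, Red 6, Orange 13, Pink 12. Red eliminated.
Round 4: Green 19, Orange 19, Pink 12. Pink eliminated.
Round 5: Green 24, Orange 26. Orange has a majority (≥26).

Orange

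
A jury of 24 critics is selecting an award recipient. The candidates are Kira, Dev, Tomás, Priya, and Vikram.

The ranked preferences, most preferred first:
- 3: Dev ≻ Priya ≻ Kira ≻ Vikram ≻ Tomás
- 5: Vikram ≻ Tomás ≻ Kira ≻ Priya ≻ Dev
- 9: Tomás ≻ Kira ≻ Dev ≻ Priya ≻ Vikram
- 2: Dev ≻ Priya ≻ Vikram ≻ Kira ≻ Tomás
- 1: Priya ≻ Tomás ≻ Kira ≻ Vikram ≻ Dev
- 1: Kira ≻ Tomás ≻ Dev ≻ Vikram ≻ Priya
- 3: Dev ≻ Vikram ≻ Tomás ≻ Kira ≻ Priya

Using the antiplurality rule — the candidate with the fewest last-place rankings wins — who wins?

Kira

Last-place votes: Kira 0, Dev 6, Tomás 5, Priya 4, Vikram 9.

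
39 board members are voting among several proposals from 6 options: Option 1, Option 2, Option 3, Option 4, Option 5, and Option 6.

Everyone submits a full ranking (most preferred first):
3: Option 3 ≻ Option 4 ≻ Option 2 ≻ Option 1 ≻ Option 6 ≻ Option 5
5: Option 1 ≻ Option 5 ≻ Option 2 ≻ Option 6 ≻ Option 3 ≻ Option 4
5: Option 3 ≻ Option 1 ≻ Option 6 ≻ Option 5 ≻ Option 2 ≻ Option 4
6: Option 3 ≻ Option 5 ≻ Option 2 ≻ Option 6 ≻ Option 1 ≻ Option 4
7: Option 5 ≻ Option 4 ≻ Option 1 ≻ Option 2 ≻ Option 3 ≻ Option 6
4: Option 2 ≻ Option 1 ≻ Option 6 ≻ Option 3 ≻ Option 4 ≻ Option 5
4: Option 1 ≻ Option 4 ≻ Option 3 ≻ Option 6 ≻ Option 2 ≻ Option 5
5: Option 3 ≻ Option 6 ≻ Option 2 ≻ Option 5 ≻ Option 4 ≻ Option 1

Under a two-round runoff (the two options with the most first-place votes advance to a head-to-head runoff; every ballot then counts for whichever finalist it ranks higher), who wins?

Option 1

Round 1 first-place votes: Option 1 9, Option 2 4, Option 3 19, Option 4 0, Option 5 7, Option 6 0. Option 3 and Option 1 advance.
Runoff: Option 3 is ranked above Option 1 on 19 ballots, Option 1 above Option 3 on 20.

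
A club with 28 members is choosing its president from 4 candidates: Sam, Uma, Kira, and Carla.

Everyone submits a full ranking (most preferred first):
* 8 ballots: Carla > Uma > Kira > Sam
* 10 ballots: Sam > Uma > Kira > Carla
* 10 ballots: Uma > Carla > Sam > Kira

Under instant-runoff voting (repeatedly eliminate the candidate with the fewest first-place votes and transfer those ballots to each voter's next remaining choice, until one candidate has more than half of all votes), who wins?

Uma

Round 1: Sam 10, Uma 10, Kira 0, Carla 8. Kira eliminated.
Round 2: Sam 10, Uma 10, Carla 8. Carla eliminated.
Round 3: Sam 10, Uma 18. Uma has a majority (≥15).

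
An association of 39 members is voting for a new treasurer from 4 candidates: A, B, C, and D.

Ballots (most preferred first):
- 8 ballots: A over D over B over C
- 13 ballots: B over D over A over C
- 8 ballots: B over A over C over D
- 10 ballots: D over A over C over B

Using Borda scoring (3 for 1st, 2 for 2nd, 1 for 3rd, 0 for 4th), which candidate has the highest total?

A: 8×3 + 13×1 + 8×2 + 10×2 = 73
B: 8×1 + 13×3 + 8×3 + 10×0 = 71
C: 8×0 + 13×0 + 8×1 + 10×1 = 18
D: 8×2 + 13×2 + 8×0 + 10×3 = 72

A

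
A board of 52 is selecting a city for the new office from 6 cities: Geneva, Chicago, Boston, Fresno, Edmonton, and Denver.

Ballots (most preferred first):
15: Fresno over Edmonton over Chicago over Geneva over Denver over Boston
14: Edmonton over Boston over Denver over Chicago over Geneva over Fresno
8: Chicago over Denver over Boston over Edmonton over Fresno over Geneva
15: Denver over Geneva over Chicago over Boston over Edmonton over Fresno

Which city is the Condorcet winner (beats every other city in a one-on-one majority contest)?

Edmonton

Edmonton vs Geneva: 37–15
Edmonton vs Chicago: 29–23
Edmonton vs Boston: 29–23
Edmonton vs Fresno: 37–15
Edmonton vs Denver: 29–23
Edmonton beats every other city.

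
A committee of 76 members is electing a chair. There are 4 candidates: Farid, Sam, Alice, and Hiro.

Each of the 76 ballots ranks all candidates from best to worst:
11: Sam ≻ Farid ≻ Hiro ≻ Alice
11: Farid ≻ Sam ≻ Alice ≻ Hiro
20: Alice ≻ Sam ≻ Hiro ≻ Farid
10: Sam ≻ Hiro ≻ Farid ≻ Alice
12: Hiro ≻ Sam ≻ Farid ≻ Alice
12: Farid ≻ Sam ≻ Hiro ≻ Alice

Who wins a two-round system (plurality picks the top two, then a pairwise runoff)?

Round 1 first-place votes: Farid 23, Sam 21, Alice 20, Hiro 12. Farid and Sam advance.
Runoff: Farid is ranked above Sam on 23 ballots, Sam above Farid on 53.

Sam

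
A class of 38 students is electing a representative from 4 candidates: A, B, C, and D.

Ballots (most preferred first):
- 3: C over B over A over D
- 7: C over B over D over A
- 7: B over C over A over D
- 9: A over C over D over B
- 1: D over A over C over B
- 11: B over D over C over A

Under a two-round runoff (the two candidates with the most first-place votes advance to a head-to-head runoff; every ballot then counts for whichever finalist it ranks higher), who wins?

Round 1 first-place votes: A 9, B 18, C 10, D 1. B and C advance.
Runoff: B is ranked above C on 18 ballots, C above B on 20.

C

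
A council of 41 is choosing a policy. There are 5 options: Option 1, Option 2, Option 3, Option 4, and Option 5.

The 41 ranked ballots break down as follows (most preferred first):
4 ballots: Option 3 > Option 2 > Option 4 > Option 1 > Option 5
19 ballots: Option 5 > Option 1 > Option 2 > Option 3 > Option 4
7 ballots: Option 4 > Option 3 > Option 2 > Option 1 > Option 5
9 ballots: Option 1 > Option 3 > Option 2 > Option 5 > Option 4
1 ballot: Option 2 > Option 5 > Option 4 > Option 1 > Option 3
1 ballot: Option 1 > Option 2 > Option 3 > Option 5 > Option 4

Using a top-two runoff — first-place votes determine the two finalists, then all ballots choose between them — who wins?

Round 1 first-place votes: Option 1 10, Option 2 1, Option 3 4, Option 4 7, Option 5 19. Option 5 and Option 1 advance.
Runoff: Option 5 is ranked above Option 1 on 20 ballots, Option 1 above Option 5 on 21.

Option 1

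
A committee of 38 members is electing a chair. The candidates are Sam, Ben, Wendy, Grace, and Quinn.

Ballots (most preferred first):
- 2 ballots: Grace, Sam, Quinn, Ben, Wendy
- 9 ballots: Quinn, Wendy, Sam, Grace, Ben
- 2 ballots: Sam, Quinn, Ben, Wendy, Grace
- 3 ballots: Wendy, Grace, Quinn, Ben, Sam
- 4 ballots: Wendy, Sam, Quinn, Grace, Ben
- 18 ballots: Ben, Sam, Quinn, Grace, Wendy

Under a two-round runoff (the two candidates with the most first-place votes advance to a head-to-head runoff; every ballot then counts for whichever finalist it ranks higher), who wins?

Round 1 first-place votes: Sam 2, Ben 18, Wendy 7, Grace 2, Quinn 9. Ben and Quinn advance.
Runoff: Ben is ranked above Quinn on 18 ballots, Quinn above Ben on 20.

Quinn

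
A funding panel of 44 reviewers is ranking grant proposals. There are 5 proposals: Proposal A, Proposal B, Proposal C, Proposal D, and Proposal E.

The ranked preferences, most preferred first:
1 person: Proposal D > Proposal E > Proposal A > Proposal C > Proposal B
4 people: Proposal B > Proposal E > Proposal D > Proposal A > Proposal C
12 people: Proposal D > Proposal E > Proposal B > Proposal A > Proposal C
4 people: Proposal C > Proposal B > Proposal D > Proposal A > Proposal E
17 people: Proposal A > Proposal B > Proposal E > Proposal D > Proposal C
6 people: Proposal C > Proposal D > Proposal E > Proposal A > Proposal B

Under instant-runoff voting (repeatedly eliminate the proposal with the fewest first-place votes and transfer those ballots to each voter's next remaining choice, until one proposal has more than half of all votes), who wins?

Proposal D

Round 1: Proposal A 17, Proposal B 4, Proposal C 10, Proposal D 13, Proposal E 0. Proposal E eliminated.
Round 2: Proposal A 17, Proposal B 4, Proposal C 10, Proposal D 13. Proposal B eliminated.
Round 3: Proposal A 17, Proposal C 10, Proposal D 17. Proposal C eliminated.
Round 4: Proposal A 17, Proposal D 27. Proposal D has a majority (≥23).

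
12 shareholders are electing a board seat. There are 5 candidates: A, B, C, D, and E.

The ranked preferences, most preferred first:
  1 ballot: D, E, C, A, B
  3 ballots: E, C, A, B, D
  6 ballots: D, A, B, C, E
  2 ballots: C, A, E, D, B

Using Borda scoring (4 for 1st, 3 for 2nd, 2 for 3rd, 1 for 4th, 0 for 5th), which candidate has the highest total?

A

A: 1×1 + 3×2 + 6×3 + 2×3 = 31
B: 1×0 + 3×1 + 6×2 + 2×0 = 15
C: 1×2 + 3×3 + 6×1 + 2×4 = 25
D: 1×4 + 3×0 + 6×4 + 2×1 = 30
E: 1×3 + 3×4 + 6×0 + 2×2 = 19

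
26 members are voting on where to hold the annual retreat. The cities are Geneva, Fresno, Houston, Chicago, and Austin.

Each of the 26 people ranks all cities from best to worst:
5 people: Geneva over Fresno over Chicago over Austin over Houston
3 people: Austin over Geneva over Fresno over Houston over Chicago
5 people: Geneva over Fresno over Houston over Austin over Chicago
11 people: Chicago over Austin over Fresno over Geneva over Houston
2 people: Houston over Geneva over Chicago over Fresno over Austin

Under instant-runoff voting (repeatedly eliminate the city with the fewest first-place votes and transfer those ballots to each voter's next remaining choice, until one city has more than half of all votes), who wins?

Round 1: Geneva 10, Fresno 0, Houston 2, Chicago 11, Austin 3. Fresno eliminated.
Round 2: Geneva 10, Houston 2, Chicago 11, Austin 3. Houston eliminated.
Round 3: Geneva 12, Chicago 11, Austin 3. Austin eliminated.
Round 4: Geneva 15, Chicago 11. Geneva has a majority (≥14).

Geneva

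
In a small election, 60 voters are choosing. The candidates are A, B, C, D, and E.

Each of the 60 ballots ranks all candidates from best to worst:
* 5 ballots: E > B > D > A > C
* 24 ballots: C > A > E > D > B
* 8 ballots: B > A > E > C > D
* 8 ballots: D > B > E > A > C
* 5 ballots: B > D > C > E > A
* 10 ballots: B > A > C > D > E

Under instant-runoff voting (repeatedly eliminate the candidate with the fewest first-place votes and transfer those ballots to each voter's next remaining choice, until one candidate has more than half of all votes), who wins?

B

Round 1: A 0, B 23, C 24, D 8, E 5. A eliminated.
Round 2: B 23, C 24, D 8, E 5. E eliminated.
Round 3: B 28, C 24, D 8. D eliminated.
Round 4: B 36, C 24. B has a majority (≥31).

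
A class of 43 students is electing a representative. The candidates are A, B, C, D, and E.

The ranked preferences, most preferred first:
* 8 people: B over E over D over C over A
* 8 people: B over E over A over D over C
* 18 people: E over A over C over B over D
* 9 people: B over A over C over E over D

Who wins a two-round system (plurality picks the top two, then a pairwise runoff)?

Round 1 first-place votes: A 0, B 25, C 0, D 0, E 18. B and E advance.
Runoff: B is ranked above E on 25 ballots, E above B on 18.

B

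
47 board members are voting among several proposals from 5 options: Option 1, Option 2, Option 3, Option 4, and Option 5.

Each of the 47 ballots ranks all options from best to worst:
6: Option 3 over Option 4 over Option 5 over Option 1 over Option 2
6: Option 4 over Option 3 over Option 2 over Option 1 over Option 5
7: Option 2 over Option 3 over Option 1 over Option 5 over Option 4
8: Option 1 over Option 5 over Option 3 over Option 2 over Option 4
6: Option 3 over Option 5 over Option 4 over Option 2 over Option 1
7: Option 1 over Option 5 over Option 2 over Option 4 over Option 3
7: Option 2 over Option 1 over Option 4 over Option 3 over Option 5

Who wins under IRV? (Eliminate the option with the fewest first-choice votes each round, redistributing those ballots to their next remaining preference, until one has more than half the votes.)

Round 1: Option 1 15, Option 2 14, Option 3 12, Option 4 6, Option 5 0. Option 5 eliminated.
Round 2: Option 1 15, Option 2 14, Option 3 12, Option 4 6. Option 4 eliminated.
Round 3: Option 1 15, Option 2 14, Option 3 18. Option 2 eliminated.
Round 4: Option 1 22, Option 3 25. Option 3 has a majority (≥24).

Option 3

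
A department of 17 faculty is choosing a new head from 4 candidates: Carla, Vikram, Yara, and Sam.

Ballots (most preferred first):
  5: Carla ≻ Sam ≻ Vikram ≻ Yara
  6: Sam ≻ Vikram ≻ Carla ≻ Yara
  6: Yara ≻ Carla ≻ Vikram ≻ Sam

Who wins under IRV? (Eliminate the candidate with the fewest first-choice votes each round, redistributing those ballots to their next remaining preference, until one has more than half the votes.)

Round 1: Carla 5, Vikram 0, Yara 6, Sam 6. Vikram eliminated.
Round 2: Carla 5, Yara 6, Sam 6. Carla eliminated.
Round 3: Yara 6, Sam 11. Sam has a majority (≥9).

Sam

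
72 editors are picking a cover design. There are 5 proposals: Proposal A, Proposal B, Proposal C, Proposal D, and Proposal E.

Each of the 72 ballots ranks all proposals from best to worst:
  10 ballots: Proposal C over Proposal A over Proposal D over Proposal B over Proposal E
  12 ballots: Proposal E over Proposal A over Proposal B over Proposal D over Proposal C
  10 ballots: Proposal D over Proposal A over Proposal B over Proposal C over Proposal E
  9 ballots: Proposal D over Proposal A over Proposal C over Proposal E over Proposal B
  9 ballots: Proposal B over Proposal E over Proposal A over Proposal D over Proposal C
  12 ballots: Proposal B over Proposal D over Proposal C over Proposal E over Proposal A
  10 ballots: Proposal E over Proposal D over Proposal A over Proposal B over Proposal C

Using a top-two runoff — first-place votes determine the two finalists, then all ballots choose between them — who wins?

Round 1 first-place votes: Proposal A 0, Proposal B 21, Proposal C 10, Proposal D 19, Proposal E 22. Proposal E and Proposal B advance.
Runoff: Proposal E is ranked above Proposal B on 31 ballots, Proposal B above Proposal E on 41.

Proposal B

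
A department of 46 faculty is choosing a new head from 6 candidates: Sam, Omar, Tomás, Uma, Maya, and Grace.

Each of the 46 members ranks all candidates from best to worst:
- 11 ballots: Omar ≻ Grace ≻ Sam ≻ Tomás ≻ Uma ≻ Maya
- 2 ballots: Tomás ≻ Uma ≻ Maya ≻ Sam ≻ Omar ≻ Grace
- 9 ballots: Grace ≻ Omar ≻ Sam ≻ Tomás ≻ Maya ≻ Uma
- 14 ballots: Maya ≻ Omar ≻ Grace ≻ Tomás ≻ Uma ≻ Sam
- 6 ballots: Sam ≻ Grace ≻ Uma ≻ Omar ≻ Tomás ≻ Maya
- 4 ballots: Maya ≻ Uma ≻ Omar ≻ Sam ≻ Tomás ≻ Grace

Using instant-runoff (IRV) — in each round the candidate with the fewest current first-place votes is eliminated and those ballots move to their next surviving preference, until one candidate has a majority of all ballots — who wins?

Round 1: Sam 6, Omar 11, Tomás 2, Uma 0, Maya 18, Grace 9. Uma eliminated.
Round 2: Sam 6, Omar 11, Tomás 2, Maya 18, Grace 9. Tomás eliminated.
Round 3: Sam 6, Omar 11, Maya 20, Grace 9. Sam eliminated.
Round 4: Omar 11, Maya 20, Grace 15. Omar eliminated.
Round 5: Maya 20, Grace 26. Grace has a majority (≥24).

Grace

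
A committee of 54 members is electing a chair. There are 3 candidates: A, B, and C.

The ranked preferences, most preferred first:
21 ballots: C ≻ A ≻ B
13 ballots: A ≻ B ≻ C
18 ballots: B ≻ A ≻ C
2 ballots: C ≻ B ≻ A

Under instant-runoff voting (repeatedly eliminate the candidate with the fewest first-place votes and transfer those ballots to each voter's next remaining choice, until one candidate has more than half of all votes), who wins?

Round 1: A 13, B 18, C 23. A eliminated.
Round 2: B 31, C 23. B has a majority (≥28).

B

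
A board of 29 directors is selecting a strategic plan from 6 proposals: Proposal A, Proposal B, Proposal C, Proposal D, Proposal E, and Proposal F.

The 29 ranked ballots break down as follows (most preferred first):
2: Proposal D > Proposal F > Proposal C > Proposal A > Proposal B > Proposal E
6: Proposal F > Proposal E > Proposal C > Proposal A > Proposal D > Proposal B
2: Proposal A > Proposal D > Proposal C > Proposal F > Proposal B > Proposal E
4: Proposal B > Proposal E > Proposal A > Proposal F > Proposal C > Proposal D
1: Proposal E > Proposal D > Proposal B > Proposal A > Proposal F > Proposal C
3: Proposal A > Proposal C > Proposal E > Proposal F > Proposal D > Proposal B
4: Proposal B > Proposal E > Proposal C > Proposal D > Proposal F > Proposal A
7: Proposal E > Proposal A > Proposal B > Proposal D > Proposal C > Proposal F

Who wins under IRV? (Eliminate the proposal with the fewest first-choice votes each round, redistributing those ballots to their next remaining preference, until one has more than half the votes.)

Round 1: Proposal A 5, Proposal B 8, Proposal C 0, Proposal D 2, Proposal E 8, Proposal F 6. Proposal C eliminated.
Round 2: Proposal A 5, Proposal B 8, Proposal D 2, Proposal E 8, Proposal F 6. Proposal D eliminated.
Round 3: Proposal A 5, Proposal B 8, Proposal E 8, Proposal F 8. Proposal A eliminated.
Round 4: Proposal B 8, Proposal E 11, Proposal F 10. Proposal B eliminated.
Round 5: Proposal E 19, Proposal F 10. Proposal E has a majority (≥15).

Proposal E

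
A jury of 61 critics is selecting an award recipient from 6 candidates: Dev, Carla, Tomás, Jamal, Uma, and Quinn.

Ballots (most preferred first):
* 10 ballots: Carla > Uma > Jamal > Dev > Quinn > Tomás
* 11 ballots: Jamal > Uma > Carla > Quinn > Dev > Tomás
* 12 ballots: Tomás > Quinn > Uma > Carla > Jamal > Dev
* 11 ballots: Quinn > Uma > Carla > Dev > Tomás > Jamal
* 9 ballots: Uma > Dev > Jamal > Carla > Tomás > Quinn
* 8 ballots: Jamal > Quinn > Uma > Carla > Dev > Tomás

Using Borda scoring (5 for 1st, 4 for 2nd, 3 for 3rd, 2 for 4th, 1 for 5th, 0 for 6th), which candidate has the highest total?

Dev: 10×2 + 11×1 + 12×0 + 11×2 + 9×4 + 8×1 = 97
Carla: 10×5 + 11×3 + 12×2 + 11×3 + 9×2 + 8×2 = 174
Tomás: 10×0 + 11×0 + 12×5 + 11×1 + 9×1 + 8×0 = 80
Jamal: 10×3 + 11×5 + 12×1 + 11×0 + 9×3 + 8×5 = 164
Uma: 10×4 + 11×4 + 12×3 + 11×4 + 9×5 + 8×3 = 233
Quinn: 10×1 + 11×2 + 12×4 + 11×5 + 9×0 + 8×4 = 167

Uma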